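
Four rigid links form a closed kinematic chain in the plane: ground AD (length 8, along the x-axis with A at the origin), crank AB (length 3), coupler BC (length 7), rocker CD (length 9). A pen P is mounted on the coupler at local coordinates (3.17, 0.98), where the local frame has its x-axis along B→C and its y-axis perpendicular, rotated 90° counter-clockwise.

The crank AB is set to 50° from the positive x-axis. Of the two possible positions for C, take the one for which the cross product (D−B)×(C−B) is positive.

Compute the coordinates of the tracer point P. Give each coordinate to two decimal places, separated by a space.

A=(0,0), D=(8.00,0)
B = A + 3.00·(cos50°, sin50°) = (1.9284, 2.2981)
|BD| = 6.4920
circle(B,7.00) ∩ circle(D,9.00): a=0.7814, h=6.9562
  candidates: C₊=(5.1217,8.5273) cross=45.160; C₋=(0.1967,-4.4843) cross=-45.160
  mode + wants cross > 0 → take C=(5.1217,8.5273) (cross=45.160)
ex = (C−B)/|BC| = (0.4562,0.8899); ey = (-0.8899,0.4562)
P = B + 3.17·ex + 0.98·ey = (2.5024,5.5661)

2.50 5.57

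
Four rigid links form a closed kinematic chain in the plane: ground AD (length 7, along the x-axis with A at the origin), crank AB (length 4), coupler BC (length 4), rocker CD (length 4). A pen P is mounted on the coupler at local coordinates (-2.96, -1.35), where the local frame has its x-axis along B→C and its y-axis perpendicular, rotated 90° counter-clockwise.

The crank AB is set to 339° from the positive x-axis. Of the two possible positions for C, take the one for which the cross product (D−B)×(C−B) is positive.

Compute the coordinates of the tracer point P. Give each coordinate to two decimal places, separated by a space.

4.94 -4.46

A=(0,0), D=(7.00,0)
B = A + 4.00·(cos339°, sin339°) = (3.7343, -1.4335)
|BD| = 3.5664
circle(B,4.00) ∩ circle(D,4.00): a=1.7832, h=3.5805
  candidates: C₊=(3.9280,2.5618) cross=12.770; C₋=(6.8063,-3.9953) cross=-12.770
  mode + wants cross > 0 → take C=(3.9280,2.5618) (cross=12.770)
ex = (C−B)/|BC| = (0.0484,0.9988); ey = (-0.9988,0.0484)
P = B + -2.96·ex + -1.35·ey = (4.9394,-4.4554)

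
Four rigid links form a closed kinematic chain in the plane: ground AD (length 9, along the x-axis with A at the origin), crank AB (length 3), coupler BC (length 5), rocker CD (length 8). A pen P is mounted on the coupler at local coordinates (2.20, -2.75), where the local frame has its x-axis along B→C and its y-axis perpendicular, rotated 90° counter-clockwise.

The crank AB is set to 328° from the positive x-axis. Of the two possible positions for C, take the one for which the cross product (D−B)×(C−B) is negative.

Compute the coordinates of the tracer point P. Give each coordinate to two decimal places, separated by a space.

0.63 -4.54

A=(0,0), D=(9.00,0)
B = A + 3.00·(cos328°, sin328°) = (2.5441, -1.5898)
|BD| = 6.6487
circle(B,5.00) ∩ circle(D,8.00): a=0.3915, h=4.9847
  candidates: C₊=(1.7324,3.3439) cross=33.142; C₋=(4.1161,-6.3362) cross=-33.142
  mode - wants cross < 0 → take C=(4.1161,-6.3362) (cross=-33.142)
ex = (C−B)/|BC| = (0.3144,-0.9493); ey = (0.9493,0.3144)
P = B + 2.20·ex + -2.75·ey = (0.6253,-4.5428)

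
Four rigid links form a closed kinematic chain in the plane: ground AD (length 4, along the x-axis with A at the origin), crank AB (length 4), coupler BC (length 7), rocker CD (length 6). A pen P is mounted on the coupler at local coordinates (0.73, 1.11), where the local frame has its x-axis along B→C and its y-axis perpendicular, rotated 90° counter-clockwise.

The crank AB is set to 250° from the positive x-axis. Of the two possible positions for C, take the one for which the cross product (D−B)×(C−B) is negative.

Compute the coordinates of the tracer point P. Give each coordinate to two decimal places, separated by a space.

-0.34 -2.92

A=(0,0), D=(4.00,0)
B = A + 4.00·(cos250°, sin250°) = (-1.3681, -3.7588)
|BD| = 6.5532
circle(B,7.00) ∩ circle(D,6.00): a=4.2685, h=5.5480
  candidates: C₊=(-1.0537,3.2342) cross=36.357; C₋=(5.3106,-5.8551) cross=-36.357
  mode - wants cross < 0 → take C=(5.3106,-5.8551) (cross=-36.357)
ex = (C−B)/|BC| = (0.9541,-0.2995); ey = (0.2995,0.9541)
P = B + 0.73·ex + 1.11·ey = (-0.3392,-2.9183)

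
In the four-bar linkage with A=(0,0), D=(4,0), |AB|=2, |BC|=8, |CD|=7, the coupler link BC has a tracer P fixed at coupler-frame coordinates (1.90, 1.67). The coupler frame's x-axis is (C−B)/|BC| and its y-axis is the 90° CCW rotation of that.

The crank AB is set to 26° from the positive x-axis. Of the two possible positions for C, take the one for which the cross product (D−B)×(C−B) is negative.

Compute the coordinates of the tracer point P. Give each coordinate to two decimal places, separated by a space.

A=(0,0), D=(4.00,0)
B = A + 2.00·(cos26°, sin26°) = (1.7976, 0.8767)
|BD| = 2.3705
circle(B,8.00) ∩ circle(D,7.00): a=4.3491, h=6.7145
  candidates: C₊=(8.3217,5.5066) cross=15.917; C₋=(3.3549,-6.9702) cross=-15.917
  mode - wants cross < 0 → take C=(3.3549,-6.9702) (cross=-15.917)
ex = (C−B)/|BC| = (0.1947,-0.9809); ey = (0.9809,0.1947)
P = B + 1.90·ex + 1.67·ey = (3.8055,-0.6618)

3.81 -0.66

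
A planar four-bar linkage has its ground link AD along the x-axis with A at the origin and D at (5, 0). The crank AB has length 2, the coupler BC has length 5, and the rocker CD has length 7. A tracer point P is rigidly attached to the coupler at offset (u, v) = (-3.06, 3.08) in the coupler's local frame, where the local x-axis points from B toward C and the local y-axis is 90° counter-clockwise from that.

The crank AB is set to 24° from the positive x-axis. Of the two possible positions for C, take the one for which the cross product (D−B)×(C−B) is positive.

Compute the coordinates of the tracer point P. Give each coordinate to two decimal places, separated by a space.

-0.70 -2.71

A=(0,0), D=(5.00,0)
B = A + 2.00·(cos24°, sin24°) = (1.8271, 0.8135)
|BD| = 3.2755
circle(B,5.00) ∩ circle(D,7.00): a=-2.0258, h=4.5712
  candidates: C₊=(1.0001,5.7446) cross=14.973; C₋=(-1.2705,-3.1115) cross=-14.973
  mode + wants cross > 0 → take C=(1.0001,5.7446) (cross=14.973)
ex = (C−B)/|BC| = (-0.1654,0.9862); ey = (-0.9862,-0.1654)
P = B + -3.06·ex + 3.08·ey = (-0.7043,-2.7138)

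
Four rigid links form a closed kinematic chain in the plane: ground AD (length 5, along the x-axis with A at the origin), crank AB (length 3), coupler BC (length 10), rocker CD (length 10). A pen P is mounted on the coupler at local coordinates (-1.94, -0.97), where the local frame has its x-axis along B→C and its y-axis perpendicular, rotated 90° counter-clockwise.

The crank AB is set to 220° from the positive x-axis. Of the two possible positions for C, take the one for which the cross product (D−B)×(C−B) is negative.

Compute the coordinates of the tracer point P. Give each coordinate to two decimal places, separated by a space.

-4.24 -0.96

A=(0,0), D=(5.00,0)
B = A + 3.00·(cos220°, sin220°) = (-2.2981, -1.9284)
|BD| = 7.5486
circle(B,10.00) ∩ circle(D,10.00): a=3.7743, h=9.2604
  candidates: C₊=(-1.0147,7.9889) cross=69.903; C₋=(3.7166,-9.9173) cross=-69.903
  mode - wants cross < 0 → take C=(3.7166,-9.9173) (cross=-69.903)
ex = (C−B)/|BC| = (0.6015,-0.7989); ey = (0.7989,0.6015)
P = B + -1.94·ex + -0.97·ey = (-4.2399,-0.9619)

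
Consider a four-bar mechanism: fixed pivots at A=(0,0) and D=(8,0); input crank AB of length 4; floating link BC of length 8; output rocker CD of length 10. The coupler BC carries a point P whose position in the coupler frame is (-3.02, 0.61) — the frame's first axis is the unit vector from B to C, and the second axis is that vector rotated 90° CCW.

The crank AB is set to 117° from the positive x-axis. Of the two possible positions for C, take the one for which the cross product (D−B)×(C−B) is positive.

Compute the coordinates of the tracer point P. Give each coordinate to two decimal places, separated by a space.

-4.41 1.90

A=(0,0), D=(8.00,0)
B = A + 4.00·(cos117°, sin117°) = (-1.8160, 3.5640)
|BD| = 10.4430
circle(B,8.00) ∩ circle(D,10.00): a=3.4978, h=7.1948
  candidates: C₊=(3.9273,9.1331) cross=75.135; C₋=(-0.9836,-4.3926) cross=-75.135
  mode + wants cross > 0 → take C=(3.9273,9.1331) (cross=75.135)
ex = (C−B)/|BC| = (0.7179,0.6961); ey = (-0.6961,0.7179)
P = B + -3.02·ex + 0.61·ey = (-4.4087,1.8996)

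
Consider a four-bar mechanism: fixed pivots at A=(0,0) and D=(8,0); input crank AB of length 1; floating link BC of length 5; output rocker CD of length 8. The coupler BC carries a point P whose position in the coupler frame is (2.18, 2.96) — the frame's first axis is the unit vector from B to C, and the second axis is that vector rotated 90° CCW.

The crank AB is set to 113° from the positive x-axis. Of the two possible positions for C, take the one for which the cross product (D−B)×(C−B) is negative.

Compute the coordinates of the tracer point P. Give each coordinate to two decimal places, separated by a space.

A=(0,0), D=(8.00,0)
B = A + 1.00·(cos113°, sin113°) = (-0.3907, 0.9205)
|BD| = 8.4411
circle(B,5.00) ∩ circle(D,8.00): a=1.9104, h=4.6206
  candidates: C₊=(2.0122,5.3053) cross=39.003; C₋=(1.0044,-3.8809) cross=-39.003
  mode - wants cross < 0 → take C=(1.0044,-3.8809) (cross=-39.003)
ex = (C−B)/|BC| = (0.2790,-0.9603); ey = (0.9603,0.2790)
P = B + 2.18·ex + 2.96·ey = (3.0600,-0.3470)

3.06 -0.35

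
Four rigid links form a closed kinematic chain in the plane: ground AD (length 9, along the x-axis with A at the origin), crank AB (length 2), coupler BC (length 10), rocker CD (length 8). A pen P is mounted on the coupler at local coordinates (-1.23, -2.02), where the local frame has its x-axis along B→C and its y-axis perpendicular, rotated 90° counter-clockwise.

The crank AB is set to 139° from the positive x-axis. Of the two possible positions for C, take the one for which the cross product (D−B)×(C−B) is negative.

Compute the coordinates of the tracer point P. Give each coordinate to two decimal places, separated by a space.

-3.86 1.07

A=(0,0), D=(9.00,0)
B = A + 2.00·(cos139°, sin139°) = (-1.5094, 1.3121)
|BD| = 10.5910
circle(B,10.00) ∩ circle(D,8.00): a=6.9951, h=7.1463
  candidates: C₊=(6.3171,7.5367) cross=75.686; C₋=(4.5464,-6.6457) cross=-75.686
  mode - wants cross < 0 → take C=(4.5464,-6.6457) (cross=-75.686)
ex = (C−B)/|BC| = (0.6056,-0.7958); ey = (0.7958,0.6056)
P = B + -1.23·ex + -2.02·ey = (-3.8618,1.0677)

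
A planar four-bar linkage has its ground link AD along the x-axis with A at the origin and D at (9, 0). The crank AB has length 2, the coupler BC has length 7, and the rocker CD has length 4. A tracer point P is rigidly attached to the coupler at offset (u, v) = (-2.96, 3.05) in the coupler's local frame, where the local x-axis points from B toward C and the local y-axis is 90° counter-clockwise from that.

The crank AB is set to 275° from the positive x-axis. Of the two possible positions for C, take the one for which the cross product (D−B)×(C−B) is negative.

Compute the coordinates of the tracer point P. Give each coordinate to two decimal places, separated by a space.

-2.07 1.61

A=(0,0), D=(9.00,0)
B = A + 2.00·(cos275°, sin275°) = (0.1743, -1.9924)
|BD| = 9.0478
circle(B,7.00) ∩ circle(D,4.00): a=6.3475, h=2.9511
  candidates: C₊=(5.7162,2.2840) cross=26.700; C₋=(7.0159,-3.4732) cross=-26.700
  mode - wants cross < 0 → take C=(7.0159,-3.4732) (cross=-26.700)
ex = (C−B)/|BC| = (0.9774,-0.2115); ey = (0.2115,0.9774)
P = B + -2.96·ex + 3.05·ey = (-2.0735,1.6148)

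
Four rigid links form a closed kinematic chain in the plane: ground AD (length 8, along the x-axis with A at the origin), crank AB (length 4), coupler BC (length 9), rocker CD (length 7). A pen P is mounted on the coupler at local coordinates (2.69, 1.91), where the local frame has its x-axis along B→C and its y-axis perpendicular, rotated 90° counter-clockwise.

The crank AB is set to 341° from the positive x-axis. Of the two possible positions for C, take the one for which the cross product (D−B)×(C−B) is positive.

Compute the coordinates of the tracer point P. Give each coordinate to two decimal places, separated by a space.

3.09 1.92

A=(0,0), D=(8.00,0)
B = A + 4.00·(cos341°, sin341°) = (3.7821, -1.3023)
|BD| = 4.4144
circle(B,9.00) ∩ circle(D,7.00): a=5.8317, h=6.8550
  candidates: C₊=(7.3320,6.9681) cross=30.261; C₋=(11.3765,-6.1318) cross=-30.261
  mode + wants cross > 0 → take C=(7.3320,6.9681) (cross=30.261)
ex = (C−B)/|BC| = (0.3944,0.9189); ey = (-0.9189,0.3944)
P = B + 2.69·ex + 1.91·ey = (3.0880,1.9230)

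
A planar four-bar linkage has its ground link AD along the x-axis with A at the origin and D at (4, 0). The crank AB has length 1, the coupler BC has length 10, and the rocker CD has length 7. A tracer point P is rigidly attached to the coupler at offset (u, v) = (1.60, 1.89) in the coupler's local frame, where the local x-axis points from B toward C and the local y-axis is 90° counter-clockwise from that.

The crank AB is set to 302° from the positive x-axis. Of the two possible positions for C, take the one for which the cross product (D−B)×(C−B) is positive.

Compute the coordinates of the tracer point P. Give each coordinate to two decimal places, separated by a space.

A=(0,0), D=(4.00,0)
B = A + 1.00·(cos302°, sin302°) = (0.5299, -0.8480)
|BD| = 3.5722
circle(B,10.00) ∩ circle(D,7.00): a=8.9246, h=4.5114
  candidates: C₊=(8.1283,5.6530) cross=16.116; C₋=(10.2703,-3.1117) cross=-16.116
  mode + wants cross > 0 → take C=(8.1283,5.6530) (cross=16.116)
ex = (C−B)/|BC| = (0.7598,0.6501); ey = (-0.6501,0.7598)
P = B + 1.60·ex + 1.89·ey = (0.5170,1.6282)

0.52 1.63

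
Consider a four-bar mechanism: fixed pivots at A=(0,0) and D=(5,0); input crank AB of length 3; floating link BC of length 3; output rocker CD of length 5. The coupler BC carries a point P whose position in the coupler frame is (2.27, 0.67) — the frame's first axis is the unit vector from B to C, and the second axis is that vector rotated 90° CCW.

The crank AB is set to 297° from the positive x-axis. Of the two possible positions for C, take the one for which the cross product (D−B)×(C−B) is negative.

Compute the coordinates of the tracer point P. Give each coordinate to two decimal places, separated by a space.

A=(0,0), D=(5.00,0)
B = A + 3.00·(cos297°, sin297°) = (1.3620, -2.6730)
|BD| = 4.5145
circle(B,3.00) ∩ circle(D,5.00): a=0.4851, h=2.9605
  candidates: C₊=(0.0000,0.0000) cross=13.365; C₋=(3.5059,-4.7715) cross=-13.365
  mode - wants cross < 0 → take C=(3.5059,-4.7715) (cross=-13.365)
ex = (C−B)/|BC| = (0.7146,-0.6995); ey = (0.6995,0.7146)
P = B + 2.27·ex + 0.67·ey = (3.4528,-3.7821)

3.45 -3.78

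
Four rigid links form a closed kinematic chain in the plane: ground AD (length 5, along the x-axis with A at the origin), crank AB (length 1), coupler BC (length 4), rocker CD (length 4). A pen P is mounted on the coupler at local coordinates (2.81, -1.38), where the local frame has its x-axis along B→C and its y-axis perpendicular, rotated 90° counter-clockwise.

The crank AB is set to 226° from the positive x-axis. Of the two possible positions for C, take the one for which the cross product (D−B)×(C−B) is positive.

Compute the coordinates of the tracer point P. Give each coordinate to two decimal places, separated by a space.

2.14 0.61

A=(0,0), D=(5.00,0)
B = A + 1.00·(cos226°, sin226°) = (-0.6947, -0.7193)
|BD| = 5.7399
circle(B,4.00) ∩ circle(D,4.00): a=2.8700, h=2.7863
  candidates: C₊=(1.8035,2.4046) cross=15.993; C₋=(2.5019,-3.1240) cross=-15.993
  mode + wants cross > 0 → take C=(1.8035,2.4046) (cross=15.993)
ex = (C−B)/|BC| = (0.6245,0.7810); ey = (-0.7810,0.6245)
P = B + 2.81·ex + -1.38·ey = (2.1381,0.6134)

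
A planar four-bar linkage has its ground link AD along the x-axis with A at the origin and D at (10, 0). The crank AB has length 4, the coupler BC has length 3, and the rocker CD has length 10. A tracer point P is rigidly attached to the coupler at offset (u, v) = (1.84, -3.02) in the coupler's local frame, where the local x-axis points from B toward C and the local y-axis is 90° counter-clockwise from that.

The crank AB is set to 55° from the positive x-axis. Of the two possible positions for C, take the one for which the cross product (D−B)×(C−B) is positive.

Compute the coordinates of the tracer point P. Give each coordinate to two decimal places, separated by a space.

A=(0,0), D=(10.00,0)
B = A + 4.00·(cos55°, sin55°) = (2.2943, 3.2766)
|BD| = 8.3734
circle(B,3.00) ∩ circle(D,10.00): a=-1.2472, h=2.7285
  candidates: C₊=(2.2143,6.2755) cross=22.847; C₋=(0.0789,1.2537) cross=-22.847
  mode + wants cross > 0 → take C=(2.2143,6.2755) (cross=22.847)
ex = (C−B)/|BC| = (-0.0267,0.9996); ey = (-0.9996,-0.0267)
P = B + 1.84·ex + -3.02·ey = (5.2641,5.1965)

5.26 5.20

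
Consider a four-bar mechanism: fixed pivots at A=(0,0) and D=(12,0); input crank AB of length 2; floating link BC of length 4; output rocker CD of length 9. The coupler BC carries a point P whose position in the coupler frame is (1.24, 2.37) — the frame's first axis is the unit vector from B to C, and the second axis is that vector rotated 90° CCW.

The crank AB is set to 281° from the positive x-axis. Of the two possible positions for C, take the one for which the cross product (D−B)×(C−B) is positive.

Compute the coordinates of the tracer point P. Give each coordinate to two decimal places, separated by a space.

A=(0,0), D=(12.00,0)
B = A + 2.00·(cos281°, sin281°) = (0.3816, -1.9633)
|BD| = 11.7831
circle(B,4.00) ∩ circle(D,9.00): a=3.1334, h=2.4864
  candidates: C₊=(3.0569,1.0104) cross=29.297; C₋=(3.8854,-3.8928) cross=-29.297
  mode + wants cross > 0 → take C=(3.0569,1.0104) (cross=29.297)
ex = (C−B)/|BC| = (0.6688,0.7434); ey = (-0.7434,0.6688)
P = B + 1.24·ex + 2.37·ey = (-0.5510,0.5437)

-0.55 0.54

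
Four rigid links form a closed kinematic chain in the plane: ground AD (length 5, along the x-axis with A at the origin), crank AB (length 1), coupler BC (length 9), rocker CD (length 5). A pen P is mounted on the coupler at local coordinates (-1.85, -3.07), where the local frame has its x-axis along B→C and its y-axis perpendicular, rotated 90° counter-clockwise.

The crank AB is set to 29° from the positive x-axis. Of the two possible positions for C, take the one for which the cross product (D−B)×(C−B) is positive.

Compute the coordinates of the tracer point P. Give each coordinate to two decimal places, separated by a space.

A=(0,0), D=(5.00,0)
B = A + 1.00·(cos29°, sin29°) = (0.8746, 0.4848)
|BD| = 4.1538
circle(B,9.00) ∩ circle(D,5.00): a=8.8177, h=1.8020
  candidates: C₊=(9.8424,1.2453) cross=7.485; C₋=(9.4218,-2.3341) cross=-7.485
  mode + wants cross > 0 → take C=(9.8424,1.2453) (cross=7.485)
ex = (C−B)/|BC| = (0.9964,0.0845); ey = (-0.0845,0.9964)
P = B + -1.85·ex + -3.07·ey = (-0.7093,-2.7305)

-0.71 -2.73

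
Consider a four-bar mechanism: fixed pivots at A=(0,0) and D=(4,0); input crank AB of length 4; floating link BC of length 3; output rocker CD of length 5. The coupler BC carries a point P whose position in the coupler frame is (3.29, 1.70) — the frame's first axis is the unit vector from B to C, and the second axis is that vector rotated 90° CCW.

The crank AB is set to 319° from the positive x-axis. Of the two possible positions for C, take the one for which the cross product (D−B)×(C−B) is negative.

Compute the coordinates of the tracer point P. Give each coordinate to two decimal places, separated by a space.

A=(0,0), D=(4.00,0)
B = A + 4.00·(cos319°, sin319°) = (3.0188, -2.6242)
|BD| = 2.8017
circle(B,3.00) ∩ circle(D,5.00): a=-1.4546, h=2.6238
  candidates: C₊=(0.0518,-3.0679) cross=7.351; C₋=(4.9670,-4.9056) cross=-7.351
  mode - wants cross < 0 → take C=(4.9670,-4.9056) (cross=-7.351)
ex = (C−B)/|BC| = (0.6494,-0.7605); ey = (0.7605,0.6494)
P = B + 3.29·ex + 1.70·ey = (6.4481,-4.0222)

6.45 -4.02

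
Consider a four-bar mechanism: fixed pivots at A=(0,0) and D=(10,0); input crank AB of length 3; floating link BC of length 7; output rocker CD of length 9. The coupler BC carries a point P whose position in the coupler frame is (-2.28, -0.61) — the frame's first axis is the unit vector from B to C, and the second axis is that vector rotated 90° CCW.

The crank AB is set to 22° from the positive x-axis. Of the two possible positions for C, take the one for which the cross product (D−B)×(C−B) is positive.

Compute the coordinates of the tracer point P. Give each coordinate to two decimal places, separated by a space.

2.54 -1.22

A=(0,0), D=(10.00,0)
B = A + 3.00·(cos22°, sin22°) = (2.7816, 1.1238)
|BD| = 7.3054
circle(B,7.00) ∩ circle(D,9.00): a=1.4625, h=6.8455
  candidates: C₊=(5.2798,7.6629) cross=50.009; C₋=(3.1736,-5.8652) cross=-50.009
  mode + wants cross > 0 → take C=(5.2798,7.6629) (cross=50.009)
ex = (C−B)/|BC| = (0.3569,0.9341); ey = (-0.9341,0.3569)
P = B + -2.28·ex + -0.61·ey = (2.5377,-1.2237)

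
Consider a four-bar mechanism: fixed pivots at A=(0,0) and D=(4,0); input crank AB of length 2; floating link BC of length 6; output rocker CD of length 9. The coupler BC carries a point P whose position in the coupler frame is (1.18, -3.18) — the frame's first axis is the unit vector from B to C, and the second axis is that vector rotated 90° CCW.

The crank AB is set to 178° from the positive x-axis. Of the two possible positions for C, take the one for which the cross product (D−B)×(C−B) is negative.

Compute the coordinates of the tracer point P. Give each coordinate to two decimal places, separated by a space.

A=(0,0), D=(4.00,0)
B = A + 2.00·(cos178°, sin178°) = (-1.9988, 0.0698)
|BD| = 5.9992
circle(B,6.00) ∩ circle(D,9.00): a=-0.7509, h=5.9528
  candidates: C₊=(-2.6804,6.0310) cross=35.712; C₋=(-2.8189,-5.8739) cross=-35.712
  mode - wants cross < 0 → take C=(-2.8189,-5.8739) (cross=-35.712)
ex = (C−B)/|BC| = (-0.1367,-0.9906); ey = (0.9906,-0.1367)
P = B + 1.18·ex + -3.18·ey = (-5.3102,-0.6645)

-5.31 -0.66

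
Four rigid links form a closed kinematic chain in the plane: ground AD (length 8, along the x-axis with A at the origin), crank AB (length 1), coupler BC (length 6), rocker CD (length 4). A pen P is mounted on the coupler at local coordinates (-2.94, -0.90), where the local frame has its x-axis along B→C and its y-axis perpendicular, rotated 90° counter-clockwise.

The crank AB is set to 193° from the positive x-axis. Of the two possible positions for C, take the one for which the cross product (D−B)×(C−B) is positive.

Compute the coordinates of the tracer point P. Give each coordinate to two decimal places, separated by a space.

-3.35 -2.18

A=(0,0), D=(8.00,0)
B = A + 1.00·(cos193°, sin193°) = (-0.9744, -0.2250)
|BD| = 8.9772
circle(B,6.00) ∩ circle(D,4.00): a=5.6025, h=2.1475
  candidates: C₊=(4.5726,2.0622) cross=19.278; C₋=(4.6802,-2.2314) cross=-19.278
  mode + wants cross > 0 → take C=(4.5726,2.0622) (cross=19.278)
ex = (C−B)/|BC| = (0.9245,0.3812); ey = (-0.3812,0.9245)
P = B + -2.94·ex + -0.90·ey = (-3.3493,-2.1777)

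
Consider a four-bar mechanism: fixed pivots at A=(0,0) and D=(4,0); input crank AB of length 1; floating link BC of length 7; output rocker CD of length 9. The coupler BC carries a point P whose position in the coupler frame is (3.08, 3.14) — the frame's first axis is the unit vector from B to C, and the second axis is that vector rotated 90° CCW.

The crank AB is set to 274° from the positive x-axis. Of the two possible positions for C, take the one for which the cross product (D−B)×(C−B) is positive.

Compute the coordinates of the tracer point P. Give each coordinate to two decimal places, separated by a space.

-4.19 0.09

A=(0,0), D=(4.00,0)
B = A + 1.00·(cos274°, sin274°) = (0.0698, -0.9976)
|BD| = 4.0549
circle(B,7.00) ∩ circle(D,9.00): a=-1.9184, h=6.7320
  candidates: C₊=(-3.4459,5.0555) cross=27.297; C₋=(-0.1335,-7.9946) cross=-27.297
  mode + wants cross > 0 → take C=(-3.4459,5.0555) (cross=27.297)
ex = (C−B)/|BC| = (-0.5022,0.8647); ey = (-0.8647,-0.5022)
P = B + 3.08·ex + 3.14·ey = (-4.1924,0.0888)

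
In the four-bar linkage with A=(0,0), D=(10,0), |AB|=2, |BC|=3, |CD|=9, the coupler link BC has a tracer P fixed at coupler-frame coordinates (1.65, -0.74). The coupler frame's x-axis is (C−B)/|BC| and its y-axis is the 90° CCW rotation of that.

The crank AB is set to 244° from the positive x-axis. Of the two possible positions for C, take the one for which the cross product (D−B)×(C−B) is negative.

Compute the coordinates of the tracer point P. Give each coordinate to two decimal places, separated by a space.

0.13 -3.30

A=(0,0), D=(10.00,0)
B = A + 2.00·(cos244°, sin244°) = (-0.8767, -1.7976)
|BD| = 11.0243
circle(B,3.00) ∩ circle(D,9.00): a=2.2466, h=1.9881
  candidates: C₊=(1.0156,0.5303) cross=21.918; C₋=(1.6640,-3.3928) cross=-21.918
  mode - wants cross < 0 → take C=(1.6640,-3.3928) (cross=-21.918)
ex = (C−B)/|BC| = (0.8469,-0.5317); ey = (0.5317,0.8469)
P = B + 1.65·ex + -0.74·ey = (0.1272,-3.3017)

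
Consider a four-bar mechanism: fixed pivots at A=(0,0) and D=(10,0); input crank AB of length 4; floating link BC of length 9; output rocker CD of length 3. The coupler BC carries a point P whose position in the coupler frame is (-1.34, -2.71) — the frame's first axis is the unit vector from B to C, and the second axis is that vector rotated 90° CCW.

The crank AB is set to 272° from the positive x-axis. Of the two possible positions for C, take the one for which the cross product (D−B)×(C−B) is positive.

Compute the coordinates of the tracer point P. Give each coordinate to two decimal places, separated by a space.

A=(0,0), D=(10.00,0)
B = A + 4.00·(cos272°, sin272°) = (0.1396, -3.9976)
|BD| = 10.6399
circle(B,9.00) ∩ circle(D,3.00): a=8.7034, h=2.2913
  candidates: C₊=(7.3445,1.3959) cross=24.379; C₋=(9.0663,-2.8510) cross=-24.379
  mode + wants cross > 0 → take C=(7.3445,1.3959) (cross=24.379)
ex = (C−B)/|BC| = (0.8005,0.5993); ey = (-0.5993,0.8005)
P = B + -1.34·ex + -2.71·ey = (0.6909,-6.9701)

0.69 -6.97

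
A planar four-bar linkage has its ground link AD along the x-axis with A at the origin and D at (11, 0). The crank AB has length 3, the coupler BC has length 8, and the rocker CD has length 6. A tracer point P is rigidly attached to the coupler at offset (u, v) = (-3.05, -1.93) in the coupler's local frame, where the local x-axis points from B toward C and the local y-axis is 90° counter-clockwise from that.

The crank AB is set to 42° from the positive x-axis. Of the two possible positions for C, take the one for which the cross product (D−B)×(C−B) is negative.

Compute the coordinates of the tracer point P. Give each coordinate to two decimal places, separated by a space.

-1.13 3.32

A=(0,0), D=(11.00,0)
B = A + 3.00·(cos42°, sin42°) = (2.2294, 2.0074)
|BD| = 8.9974
circle(B,8.00) ∩ circle(D,6.00): a=6.0547, h=5.2288
  candidates: C₊=(9.2981,5.7536) cross=47.046; C₋=(6.9649,-4.4405) cross=-47.046
  mode - wants cross < 0 → take C=(6.9649,-4.4405) (cross=-47.046)
ex = (C−B)/|BC| = (0.5919,-0.8060); ey = (0.8060,0.5919)
P = B + -3.05·ex + -1.93·ey = (-1.1315,3.3232)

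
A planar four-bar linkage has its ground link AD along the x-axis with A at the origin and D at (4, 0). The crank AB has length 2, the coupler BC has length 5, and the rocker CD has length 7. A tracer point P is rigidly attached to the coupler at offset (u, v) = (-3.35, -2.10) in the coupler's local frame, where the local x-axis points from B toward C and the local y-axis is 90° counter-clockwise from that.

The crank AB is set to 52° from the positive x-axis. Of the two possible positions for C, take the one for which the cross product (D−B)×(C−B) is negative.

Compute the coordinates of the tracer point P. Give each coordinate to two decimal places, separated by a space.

2.80 5.21

A=(0,0), D=(4.00,0)
B = A + 2.00·(cos52°, sin52°) = (1.2313, 1.5760)
|BD| = 3.1858
circle(B,5.00) ∩ circle(D,7.00): a=-2.1738, h=4.5027
  candidates: C₊=(1.5697,6.5646) cross=14.345; C₋=(-2.8853,-1.2618) cross=-14.345
  mode - wants cross < 0 → take C=(-2.8853,-1.2618) (cross=-14.345)
ex = (C−B)/|BC| = (-0.8233,-0.5676); ey = (0.5676,-0.8233)
P = B + -3.35·ex + -2.10·ey = (2.7976,5.2063)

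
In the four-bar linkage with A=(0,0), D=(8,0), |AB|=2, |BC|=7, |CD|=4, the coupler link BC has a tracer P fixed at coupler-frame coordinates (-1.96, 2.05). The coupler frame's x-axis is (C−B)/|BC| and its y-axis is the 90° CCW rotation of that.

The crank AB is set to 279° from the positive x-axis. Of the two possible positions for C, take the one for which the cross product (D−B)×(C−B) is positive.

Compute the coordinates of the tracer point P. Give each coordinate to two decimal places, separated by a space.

-2.52 -1.89

A=(0,0), D=(8.00,0)
B = A + 2.00·(cos279°, sin279°) = (0.3129, -1.9754)
|BD| = 7.9369
circle(B,7.00) ∩ circle(D,4.00): a=6.0473, h=3.5256
  candidates: C₊=(5.2925,2.9444) cross=27.982; C₋=(7.0474,-3.8849) cross=-27.982
  mode + wants cross > 0 → take C=(5.2925,2.9444) (cross=27.982)
ex = (C−B)/|BC| = (0.7114,0.7028); ey = (-0.7028,0.7114)
P = B + -1.96·ex + 2.05·ey = (-2.5222,-1.8946)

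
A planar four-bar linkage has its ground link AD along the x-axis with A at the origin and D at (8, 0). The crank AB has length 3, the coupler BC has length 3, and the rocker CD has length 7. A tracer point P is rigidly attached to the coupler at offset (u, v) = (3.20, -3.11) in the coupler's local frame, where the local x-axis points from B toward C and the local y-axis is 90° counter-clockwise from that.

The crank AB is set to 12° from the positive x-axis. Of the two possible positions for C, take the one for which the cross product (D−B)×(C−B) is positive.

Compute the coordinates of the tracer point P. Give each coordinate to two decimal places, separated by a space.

4.76 4.70

A=(0,0), D=(8.00,0)
B = A + 3.00·(cos12°, sin12°) = (2.9344, 0.6237)
|BD| = 5.1038
circle(B,3.00) ∩ circle(D,7.00): a=-1.3667, h=2.6706
  candidates: C₊=(1.9043,3.4413) cross=13.630; C₋=(1.2516,-1.8598) cross=-13.630
  mode + wants cross > 0 → take C=(1.9043,3.4413) (cross=13.630)
ex = (C−B)/|BC| = (-0.3434,0.9392); ey = (-0.9392,-0.3434)
P = B + 3.20·ex + -3.11·ey = (4.7566,4.6971)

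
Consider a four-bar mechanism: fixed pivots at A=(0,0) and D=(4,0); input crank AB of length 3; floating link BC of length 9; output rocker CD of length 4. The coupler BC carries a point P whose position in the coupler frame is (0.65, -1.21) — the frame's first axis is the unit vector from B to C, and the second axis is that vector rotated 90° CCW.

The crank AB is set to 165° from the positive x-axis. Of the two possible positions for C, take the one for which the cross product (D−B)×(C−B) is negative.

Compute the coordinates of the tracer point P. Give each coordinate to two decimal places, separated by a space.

-2.98 -0.59

A=(0,0), D=(4.00,0)
B = A + 3.00·(cos165°, sin165°) = (-2.8978, 0.7765)
|BD| = 6.9413
circle(B,9.00) ∩ circle(D,4.00): a=8.1528, h=3.8121
  candidates: C₊=(5.6302,3.6527) cross=26.461; C₋=(4.7774,-3.9237) cross=-26.461
  mode - wants cross < 0 → take C=(4.7774,-3.9237) (cross=-26.461)
ex = (C−B)/|BC| = (0.8528,-0.5222); ey = (0.5222,0.8528)
P = B + 0.65·ex + -1.21·ey = (-2.9754,-0.5949)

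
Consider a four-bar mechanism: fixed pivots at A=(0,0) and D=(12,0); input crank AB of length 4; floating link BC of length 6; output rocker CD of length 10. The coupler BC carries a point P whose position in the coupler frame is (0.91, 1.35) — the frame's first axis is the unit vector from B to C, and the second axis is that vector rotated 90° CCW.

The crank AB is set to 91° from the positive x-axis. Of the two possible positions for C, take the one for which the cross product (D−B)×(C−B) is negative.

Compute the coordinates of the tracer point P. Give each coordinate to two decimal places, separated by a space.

A=(0,0), D=(12.00,0)
B = A + 4.00·(cos91°, sin91°) = (-0.0698, 3.9994)
|BD| = 12.7152
circle(B,6.00) ∩ circle(D,10.00): a=3.8409, h=4.6095
  candidates: C₊=(5.0260,7.1668) cross=58.611; C₋=(2.1263,-1.5843) cross=-58.611
  mode - wants cross < 0 → take C=(2.1263,-1.5843) (cross=-58.611)
ex = (C−B)/|BC| = (0.3660,-0.9306); ey = (0.9306,0.3660)
P = B + 0.91·ex + 1.35·ey = (1.5196,3.6467)

1.52 3.65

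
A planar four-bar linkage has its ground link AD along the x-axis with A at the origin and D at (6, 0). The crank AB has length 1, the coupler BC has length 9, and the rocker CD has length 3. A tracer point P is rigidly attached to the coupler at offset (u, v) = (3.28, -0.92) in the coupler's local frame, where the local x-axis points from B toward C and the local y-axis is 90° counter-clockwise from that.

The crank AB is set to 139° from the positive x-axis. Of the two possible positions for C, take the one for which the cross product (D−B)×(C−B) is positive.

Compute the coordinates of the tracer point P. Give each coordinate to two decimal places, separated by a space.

A=(0,0), D=(6.00,0)
B = A + 1.00·(cos139°, sin139°) = (-0.7547, 0.6561)
|BD| = 6.7865
circle(B,9.00) ∩ circle(D,3.00): a=8.6979, h=2.3123
  candidates: C₊=(8.1260,2.1166) cross=15.692; C₋=(7.6789,-2.4862) cross=-15.692
  mode + wants cross > 0 → take C=(8.1260,2.1166) (cross=15.692)
ex = (C−B)/|BC| = (0.9867,0.1623); ey = (-0.1623,0.9867)
P = B + 3.28·ex + -0.92·ey = (2.6311,0.2806)

2.63 0.28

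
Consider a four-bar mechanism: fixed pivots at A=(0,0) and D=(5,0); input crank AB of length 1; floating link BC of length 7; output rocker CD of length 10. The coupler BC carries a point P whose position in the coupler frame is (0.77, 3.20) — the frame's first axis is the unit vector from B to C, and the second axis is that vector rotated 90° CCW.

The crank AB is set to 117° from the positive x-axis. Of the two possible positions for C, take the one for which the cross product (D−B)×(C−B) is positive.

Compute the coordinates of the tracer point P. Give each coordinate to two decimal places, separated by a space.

A=(0,0), D=(5.00,0)
B = A + 1.00·(cos117°, sin117°) = (-0.4540, 0.8910)
|BD| = 5.5263
circle(B,7.00) ∩ circle(D,10.00): a=-1.8512, h=6.7508
  candidates: C₊=(-1.1925,7.8519) cross=37.307; C₋=(-3.3694,-5.4730) cross=-37.307
  mode + wants cross > 0 → take C=(-1.1925,7.8519) (cross=37.307)
ex = (C−B)/|BC| = (-0.1055,0.9944); ey = (-0.9944,-0.1055)
P = B + 0.77·ex + 3.20·ey = (-3.7174,1.3191)

-3.72 1.32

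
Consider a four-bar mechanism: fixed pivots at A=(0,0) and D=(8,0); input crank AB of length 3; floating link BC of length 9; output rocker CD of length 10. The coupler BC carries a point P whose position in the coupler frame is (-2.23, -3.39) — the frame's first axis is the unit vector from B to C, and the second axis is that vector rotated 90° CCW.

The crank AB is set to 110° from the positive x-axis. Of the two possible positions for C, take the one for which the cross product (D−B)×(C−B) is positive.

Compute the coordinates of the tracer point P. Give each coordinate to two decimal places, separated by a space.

A=(0,0), D=(8.00,0)
B = A + 3.00·(cos110°, sin110°) = (-1.0261, 2.8191)
|BD| = 9.4561
circle(B,9.00) ∩ circle(D,10.00): a=3.7234, h=8.1937
  candidates: C₊=(4.9707,9.5301) cross=77.480; C₋=(0.0853,-6.1120) cross=-77.480
  mode + wants cross > 0 → take C=(4.9707,9.5301) (cross=77.480)
ex = (C−B)/|BC| = (0.6663,0.7457); ey = (-0.7457,0.6663)
P = B + -2.23·ex + -3.39·ey = (0.0159,-1.1026)

0.02 -1.10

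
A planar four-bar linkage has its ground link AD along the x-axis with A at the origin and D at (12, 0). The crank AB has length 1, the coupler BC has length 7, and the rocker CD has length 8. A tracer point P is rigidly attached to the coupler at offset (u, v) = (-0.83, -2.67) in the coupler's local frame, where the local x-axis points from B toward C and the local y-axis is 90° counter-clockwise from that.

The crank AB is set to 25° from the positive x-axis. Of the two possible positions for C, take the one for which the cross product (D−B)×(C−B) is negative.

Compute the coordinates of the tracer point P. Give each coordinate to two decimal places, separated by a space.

-1.63 -0.75

A=(0,0), D=(12.00,0)
B = A + 1.00·(cos25°, sin25°) = (0.9063, 0.4226)
|BD| = 11.1017
circle(B,7.00) ∩ circle(D,8.00): a=4.8753, h=5.0231
  candidates: C₊=(5.9693,5.2565) cross=55.765; C₋=(5.5869,-4.7824) cross=-55.765
  mode - wants cross < 0 → take C=(5.5869,-4.7824) (cross=-55.765)
ex = (C−B)/|BC| = (0.6686,-0.7436); ey = (0.7436,0.6686)
P = B + -0.83·ex + -2.67·ey = (-1.6340,-0.7455)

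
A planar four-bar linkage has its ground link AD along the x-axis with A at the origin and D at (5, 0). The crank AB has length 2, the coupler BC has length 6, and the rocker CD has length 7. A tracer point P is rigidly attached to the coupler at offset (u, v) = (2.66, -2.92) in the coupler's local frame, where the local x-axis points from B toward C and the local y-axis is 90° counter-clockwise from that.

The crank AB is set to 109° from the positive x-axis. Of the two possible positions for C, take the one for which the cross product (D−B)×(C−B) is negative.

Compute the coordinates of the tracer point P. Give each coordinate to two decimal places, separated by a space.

-3.58 -0.76

A=(0,0), D=(5.00,0)
B = A + 2.00·(cos109°, sin109°) = (-0.6511, 1.8910)
|BD| = 5.9591
circle(B,6.00) ∩ circle(D,7.00): a=1.8888, h=5.6949
  candidates: C₊=(2.9472,6.6922) cross=33.937; C₋=(-0.6672,-4.1089) cross=-33.937
  mode - wants cross < 0 → take C=(-0.6672,-4.1089) (cross=-33.937)
ex = (C−B)/|BC| = (-0.0027,-1.0000); ey = (1.0000,-0.0027)
P = B + 2.66·ex + -2.92·ey = (-3.5782,-0.7612)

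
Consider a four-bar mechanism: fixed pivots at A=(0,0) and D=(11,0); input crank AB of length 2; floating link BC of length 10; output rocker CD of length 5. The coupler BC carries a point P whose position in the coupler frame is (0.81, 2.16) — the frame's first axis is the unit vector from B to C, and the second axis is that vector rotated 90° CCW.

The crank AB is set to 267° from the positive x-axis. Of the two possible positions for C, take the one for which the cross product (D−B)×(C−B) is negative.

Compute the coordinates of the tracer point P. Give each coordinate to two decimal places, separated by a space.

1.27 -0.15

A=(0,0), D=(11.00,0)
B = A + 2.00·(cos267°, sin267°) = (-0.1047, -1.9973)
|BD| = 11.2829
circle(B,10.00) ∩ circle(D,5.00): a=8.9651, h=4.4303
  candidates: C₊=(7.9346,3.9501) cross=49.987; C₋=(9.5030,-4.7707) cross=-49.987
  mode - wants cross < 0 → take C=(9.5030,-4.7707) (cross=-49.987)
ex = (C−B)/|BC| = (0.9608,-0.2773); ey = (0.2773,0.9608)
P = B + 0.81·ex + 2.16·ey = (1.2726,-0.1466)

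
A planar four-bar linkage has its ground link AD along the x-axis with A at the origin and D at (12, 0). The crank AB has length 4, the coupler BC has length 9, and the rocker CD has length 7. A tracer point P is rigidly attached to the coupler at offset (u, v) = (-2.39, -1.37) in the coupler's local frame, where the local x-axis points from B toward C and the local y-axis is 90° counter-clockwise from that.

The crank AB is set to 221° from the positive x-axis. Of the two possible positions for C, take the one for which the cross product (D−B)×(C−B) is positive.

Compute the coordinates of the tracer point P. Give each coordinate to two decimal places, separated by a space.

-4.59 -4.89

A=(0,0), D=(12.00,0)
B = A + 4.00·(cos221°, sin221°) = (-3.0188, -2.6242)
|BD| = 15.2464
circle(B,9.00) ∩ circle(D,7.00): a=8.6726, h=2.4053
  candidates: C₊=(5.1103,1.2380) cross=36.673; C₋=(5.9384,-3.5009) cross=-36.673
  mode + wants cross > 0 → take C=(5.1103,1.2380) (cross=36.673)
ex = (C−B)/|BC| = (0.9032,0.4291); ey = (-0.4291,0.9032)
P = B + -2.39·ex + -1.37·ey = (-4.5897,-4.8873)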